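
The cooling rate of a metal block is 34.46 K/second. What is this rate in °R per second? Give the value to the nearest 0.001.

62.028 °R/second

Since only a temperature interval is involved, the additive offset between the scales drops out.
A change of 1 K is a change of 1.8°R, so 34.46 × 1.8 = 62.028.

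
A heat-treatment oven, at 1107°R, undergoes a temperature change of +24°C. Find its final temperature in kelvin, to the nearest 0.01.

639.00 K

Initial temperature in Celsius: (1107 - 491.67) × 5/9 = 341.8500°C.
Final Celsius temperature: 341.8500 + 24.0000 = 365.8500°C.
In kelvin: 365.8500 + 273.15 = 639.00 K.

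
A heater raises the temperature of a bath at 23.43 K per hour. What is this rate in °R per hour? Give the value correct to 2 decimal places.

The quantity depends on a temperature interval, so only the ratio of degree sizes applies; the offset between the scales is irrelevant.
A change of 1 K is a change of 1.8°R, so 23.43 × 1.8 = 42.17.

42.17 °R/hour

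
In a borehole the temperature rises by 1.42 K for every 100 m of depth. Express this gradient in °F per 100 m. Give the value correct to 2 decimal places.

Since only a temperature interval is involved, the additive offset between the scales drops out.
A change of 1 K is a change of 1.8°F, so 1.42 × 1.8 = 2.56.

2.56 °F/100 m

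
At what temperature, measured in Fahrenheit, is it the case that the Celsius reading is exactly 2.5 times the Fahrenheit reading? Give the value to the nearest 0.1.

-9.1°F

Let F be the Fahrenheit reading. The Celsius reading is C = 5/9·F - 17.7778.
Require C = 2.5·F: 5/9·F - 17.7778 = 2.5·F.
(-35/18)·F = 17.7778  ⇒  F = -9.1.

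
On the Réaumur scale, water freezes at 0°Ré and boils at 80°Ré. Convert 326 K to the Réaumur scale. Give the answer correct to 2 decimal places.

First in Celsius: 326 - 273.15 = 52.8500°C.
Linearly onto the Réaumur scale: 0 + (52.8500 / 100) × (80 - 0) = 42.28°Ré.

42.28°Ré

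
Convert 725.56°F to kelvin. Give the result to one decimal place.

In Celsius: (725.56 - 32) × 5/9 = 385.3111°C.
In kelvin: 385.3111 + 273.15 = 658.5 K.

658.5 K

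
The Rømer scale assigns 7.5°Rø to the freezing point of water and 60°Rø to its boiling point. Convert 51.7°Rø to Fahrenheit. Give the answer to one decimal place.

Linear interpolation between the fixed points: C = (51.7 - 7.5) × 100 / (60 - 7.5) = 84.1905°C.
Then 84.1905 × 1.8 + 32 = 183.5°F.

183.5°F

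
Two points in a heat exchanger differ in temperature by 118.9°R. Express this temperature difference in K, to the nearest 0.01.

66.06 K

For a temperature interval the offset drops out; only the factor 5/9 applies.
118.9 × 5/9 = 66.06.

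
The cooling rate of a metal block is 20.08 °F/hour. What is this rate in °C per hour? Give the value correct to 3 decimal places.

11.156 °C/hour

Since only a temperature interval is involved, the additive offset between the scales drops out.
A change of 1°F is a change of 5/9°C, so 20.08 × 5/9 = 11.156.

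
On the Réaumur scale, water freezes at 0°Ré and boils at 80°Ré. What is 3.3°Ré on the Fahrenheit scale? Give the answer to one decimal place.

Linear interpolation between the fixed points: C = (3.3 - 0) × 100 / (80 - 0) = 4.1250°C.
Then 4.1250 × 1.8 + 32 = 39.4°F.

39.4°F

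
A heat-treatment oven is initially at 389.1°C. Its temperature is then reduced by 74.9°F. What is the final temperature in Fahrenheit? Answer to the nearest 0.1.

657.5°F

The 74.9°F change is an interval, so only the factor 5/9 applies: -74.9 × 5/9 = -41.6111°C.
Final Celsius temperature: 389.1000 - 41.6111 = 347.4889°C.
In Fahrenheit: 347.4889 × 1.8 + 32 = 657.5°F.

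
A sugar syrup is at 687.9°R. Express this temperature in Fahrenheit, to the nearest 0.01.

In Celsius: (687.9 - 491.67) × 5/9 = 109.0167°C.
In Fahrenheit: 109.0167 × 1.8 + 32 = 228.23°F.

228.23°F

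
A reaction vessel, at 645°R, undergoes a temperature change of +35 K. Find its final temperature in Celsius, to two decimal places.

Initial temperature in Celsius: (645 - 491.67) × 5/9 = 85.1833°C.
The 35 K change is an interval; Kelvin and Celsius degrees are the same size, so ΔC = +35°C.
Final Celsius temperature: 85.1833 + 35.0000 = 120.1833°C.

120.18°C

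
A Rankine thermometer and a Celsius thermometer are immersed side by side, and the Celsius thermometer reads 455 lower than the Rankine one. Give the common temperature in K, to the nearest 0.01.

227.31 K

Let x be the Rankine reading; then the Celsius reading is 5/9·x - 273.15.
(5/9·x - 273.15) - x = -455  ⇒  (-4/9)·x = -181.85  ⇒  x = 409.1625°R.
In Celsius: (409.1625 - 491.67) × 5/9 = -45.8375°C.
In kelvin: -45.8375 + 273.15 = 227.31 K.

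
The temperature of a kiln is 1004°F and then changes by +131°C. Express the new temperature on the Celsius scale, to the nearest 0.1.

Initial temperature in Celsius: (1004 - 32) × 5/9 = 540.0000°C.
Final Celsius temperature: 540.0000 + 131.0000 = 671.0000°C.

671.0°C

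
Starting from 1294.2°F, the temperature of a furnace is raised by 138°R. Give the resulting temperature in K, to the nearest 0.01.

1051.04 K

Initial temperature in Celsius: (1294.2 - 32) × 5/9 = 701.2222°C.
The 138°R change is an interval, so only the factor 5/9 applies: +138 × 5/9 = +76.6667°C.
Final Celsius temperature: 701.2222 + 76.6667 = 777.8889°C.
In kelvin: 777.8889 + 273.15 = 1051.04 K.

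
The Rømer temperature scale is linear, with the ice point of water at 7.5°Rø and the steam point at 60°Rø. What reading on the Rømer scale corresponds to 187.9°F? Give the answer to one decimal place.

First in Celsius: (187.9 - 32) × 5/9 = 86.6111°C.
Linearly onto the Rømer scale: 7.5 + (86.6111 / 100) × (60 - 7.5) = 53.0°Rø.

53.0°Rø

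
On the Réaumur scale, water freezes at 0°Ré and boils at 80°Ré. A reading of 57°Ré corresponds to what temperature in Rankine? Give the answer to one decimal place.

619.9°R

Linear interpolation between the fixed points: C = (57 - 0) × 100 / (80 - 0) = 71.2500°C.
Then 71.2500 × 1.8 + 491.67 = 619.9°R.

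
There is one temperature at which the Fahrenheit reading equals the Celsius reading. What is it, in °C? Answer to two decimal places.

Let C be the Celsius reading. The Fahrenheit reading is F = 1.8·C + 32.
Set F = C: 1.8·C + 32 = C.
(0.8)·C = -32  ⇒  C = -40.00.

-40.00°C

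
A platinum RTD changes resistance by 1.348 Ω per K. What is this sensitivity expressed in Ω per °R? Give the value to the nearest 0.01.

Since only a temperature interval is involved, the additive offset between the scales drops out.
A change of 1°R is a change of 5/9 K, so per °R the value is 1.348 × 5/9 = 0.75.

0.75 Ω per °R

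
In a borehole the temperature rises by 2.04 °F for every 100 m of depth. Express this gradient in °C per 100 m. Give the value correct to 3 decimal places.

1.133 °C/100 m

The quantity depends on a temperature interval, so only the ratio of degree sizes applies; the offset between the scales is irrelevant.
A change of 1°F is a change of 5/9°C, so 2.04 × 5/9 = 1.133.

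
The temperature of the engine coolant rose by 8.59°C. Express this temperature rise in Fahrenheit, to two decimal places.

15.46°F

Only the scale ratio 1.8 matters for a change in temperature.
8.59 × 1.8 = 15.46.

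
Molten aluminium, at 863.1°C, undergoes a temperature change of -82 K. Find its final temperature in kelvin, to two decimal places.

The 82 K change is an interval; Kelvin and Celsius degrees are the same size, so ΔC = -82°C.
Final Celsius temperature: 863.1000 - 82.0000 = 781.1000°C.
In kelvin: 781.1000 + 273.15 = 1054.25 K.

1054.25 K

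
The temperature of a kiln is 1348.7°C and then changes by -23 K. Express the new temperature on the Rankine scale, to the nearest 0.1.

The 23 K change is an interval; Kelvin and Celsius degrees are the same size, so ΔC = -23°C.
Final Celsius temperature: 1348.7000 - 23.0000 = 1325.7000°C.
In Rankine: 1325.7000 × 1.8 + 491.67 = 2877.9°R.

2877.9°R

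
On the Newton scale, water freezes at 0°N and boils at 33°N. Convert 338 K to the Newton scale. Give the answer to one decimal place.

First in Celsius: 338 - 273.15 = 64.8500°C.
Linearly onto the Newton scale: 0 + (64.8500 / 100) × (33 - 0) = 21.4°N.

21.4°N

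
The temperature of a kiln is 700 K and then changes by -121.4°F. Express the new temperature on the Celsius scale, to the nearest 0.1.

359.4°C

Initial temperature in Celsius: 700 - 273.15 = 426.8500°C.
The 121.4°F change is an interval, so only the factor 5/9 applies: -121.4 × 5/9 = -67.4444°C.
Final Celsius temperature: 426.8500 - 67.4444 = 359.4056°C.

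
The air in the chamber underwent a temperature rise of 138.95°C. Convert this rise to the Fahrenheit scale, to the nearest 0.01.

For a temperature interval the offset drops out; only the factor 1.8 applies.
138.95 × 1.8 = 250.11.

250.11°F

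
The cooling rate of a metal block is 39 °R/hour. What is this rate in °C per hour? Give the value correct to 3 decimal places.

21.667 °C/hour

The quantity depends on a temperature interval, so only the ratio of degree sizes applies; the offset between the scales is irrelevant.
A change of 1°R is a change of 5/9°C, so 39 × 5/9 = 21.667.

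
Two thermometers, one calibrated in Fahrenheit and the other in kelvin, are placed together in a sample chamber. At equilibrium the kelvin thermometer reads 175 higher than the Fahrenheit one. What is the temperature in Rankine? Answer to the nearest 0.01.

640.51°R

Let x be the Fahrenheit reading; then the kelvin reading is 5/9·x + 255.372.
(5/9·x + 255.372) - x = 175  ⇒  (-4/9)·x = -80.3722  ⇒  x = 180.8375°F.
In Celsius: (180.8375 - 32) × 5/9 = 82.6875°C.
In Rankine: 82.6875 × 1.8 + 491.67 = 640.51°R.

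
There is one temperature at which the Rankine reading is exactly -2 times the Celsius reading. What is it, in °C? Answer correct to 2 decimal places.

Let C be the Celsius reading. The Rankine reading is R = 1.8·C + 491.67.
Require R = -2·C: 1.8·C + 491.67 = -2·C.
(3.8)·C = -491.67  ⇒  C = -129.39.

-129.39°C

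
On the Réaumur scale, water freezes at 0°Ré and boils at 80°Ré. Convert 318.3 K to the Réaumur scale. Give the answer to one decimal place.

36.1°Ré

First in Celsius: 318.3 - 273.15 = 45.1500°C.
Linearly onto the Réaumur scale: 0 + (45.1500 / 100) × (80 - 0) = 36.1°Ré.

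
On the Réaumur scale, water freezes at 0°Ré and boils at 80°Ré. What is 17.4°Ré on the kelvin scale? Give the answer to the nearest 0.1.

294.9 K

Linear interpolation between the fixed points: C = (17.4 - 0) × 100 / (80 - 0) = 21.7500°C.
Then 21.7500 + 273.15 = 294.9 K.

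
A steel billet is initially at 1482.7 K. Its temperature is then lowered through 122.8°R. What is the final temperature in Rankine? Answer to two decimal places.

2546.06°R

Initial temperature in Celsius: 1482.7 - 273.15 = 1209.5500°C.
The 122.8°R change is an interval, so only the factor 5/9 applies: -122.8 × 5/9 = -68.2222°C.
Final Celsius temperature: 1209.5500 - 68.2222 = 1141.3278°C.
In Rankine: 1141.3278 × 1.8 + 491.67 = 2546.06°R.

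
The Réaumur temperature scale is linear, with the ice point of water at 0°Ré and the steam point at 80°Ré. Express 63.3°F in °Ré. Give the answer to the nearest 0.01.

13.91°Ré

First in Celsius: (63.3 - 32) × 5/9 = 17.3889°C.
Linearly onto the Réaumur scale: 0 + (17.3889 / 100) × (80 - 0) = 13.91°Ré.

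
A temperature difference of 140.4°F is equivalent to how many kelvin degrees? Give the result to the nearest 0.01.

Only the scale ratio 5/9 matters for a change in temperature.
140.4 × 5/9 = 78.00.

78.00 K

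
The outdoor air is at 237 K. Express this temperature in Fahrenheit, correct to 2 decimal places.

-33.07°F

In Celsius: 237 - 273.15 = -36.1500°C.
In Fahrenheit: -36.1500 × 1.8 + 32 = -33.07°F.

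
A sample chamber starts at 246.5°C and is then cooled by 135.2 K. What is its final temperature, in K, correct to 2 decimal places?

384.45 K

The 135.2 K change is an interval; Kelvin and Celsius degrees are the same size, so ΔC = -135.2°C.
Final Celsius temperature: 246.5000 - 135.2000 = 111.3000°C.
In kelvin: 111.3000 + 273.15 = 384.45 K.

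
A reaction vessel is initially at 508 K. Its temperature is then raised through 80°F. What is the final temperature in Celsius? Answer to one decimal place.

279.3°C

Initial temperature in Celsius: 508 - 273.15 = 234.8500°C.
The 80°F change is an interval, so only the factor 5/9 applies: +80 × 5/9 = +44.4444°C.
Final Celsius temperature: 234.8500 + 44.4444 = 279.2944°C.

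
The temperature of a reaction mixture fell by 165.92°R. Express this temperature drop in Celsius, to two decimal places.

An interval of 1°R corresponds to 5/9°C.
165.92 × 5/9 = 92.18.

92.18°C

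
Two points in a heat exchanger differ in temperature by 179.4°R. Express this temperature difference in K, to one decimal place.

99.7 K

Only the scale ratio 5/9 matters for a change in temperature.
179.4 × 5/9 = 99.7.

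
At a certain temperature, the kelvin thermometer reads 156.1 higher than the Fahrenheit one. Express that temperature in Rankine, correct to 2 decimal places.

Let x be the Fahrenheit reading; then the kelvin reading is 5/9·x + 255.372.
(5/9·x + 255.372) - x = 156.1  ⇒  (-4/9)·x = -99.2722  ⇒  x = 223.3625°F.
In Celsius: (223.3625 - 32) × 5/9 = 106.3125°C.
In Rankine: 106.3125 × 1.8 + 491.67 = 683.03°R.

683.03°R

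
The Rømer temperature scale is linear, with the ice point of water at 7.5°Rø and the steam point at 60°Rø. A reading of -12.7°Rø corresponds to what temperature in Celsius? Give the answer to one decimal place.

Linear interpolation between the fixed points: C = (-12.7 - 7.5) × 100 / (60 - 7.5) = -38.4762°C.

-38.5°C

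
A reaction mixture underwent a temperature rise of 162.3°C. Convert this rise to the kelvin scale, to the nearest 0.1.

162.3 K

Celsius and kelvin degrees are the same size, so the interval is unchanged: 162.3.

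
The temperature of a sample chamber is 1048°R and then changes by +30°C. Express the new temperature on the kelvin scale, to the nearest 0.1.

612.2 K

Initial temperature in Celsius: (1048 - 491.67) × 5/9 = 309.0722°C.
Final Celsius temperature: 309.0722 + 30.0000 = 339.0722°C.
In kelvin: 339.0722 + 273.15 = 612.2 K.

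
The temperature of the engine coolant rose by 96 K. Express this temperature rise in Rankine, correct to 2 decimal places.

172.80°R

For a temperature interval the offset drops out; only the factor 1.8 applies.
96 × 1.8 = 172.80.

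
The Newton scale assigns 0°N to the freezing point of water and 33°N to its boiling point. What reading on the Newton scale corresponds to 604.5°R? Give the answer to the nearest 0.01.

20.69°N

First in Celsius: (604.5 - 491.67) × 5/9 = 62.6833°C.
Linearly onto the Newton scale: 0 + (62.6833 / 100) × (33 - 0) = 20.69°N.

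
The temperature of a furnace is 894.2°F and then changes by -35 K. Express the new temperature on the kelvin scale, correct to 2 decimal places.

Initial temperature in Celsius: (894.2 - 32) × 5/9 = 479.0000°C.
The 35 K change is an interval; Kelvin and Celsius degrees are the same size, so ΔC = -35°C.
Final Celsius temperature: 479.0000 - 35.0000 = 444.0000°C.
In kelvin: 444.0000 + 273.15 = 717.15 K.

717.15 K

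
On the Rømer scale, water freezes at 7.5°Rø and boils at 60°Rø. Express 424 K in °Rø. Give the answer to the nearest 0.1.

86.7°Rø

First in Celsius: 424 - 273.15 = 150.8500°C.
Linearly onto the Rømer scale: 7.5 + (150.8500 / 100) × (60 - 7.5) = 86.7°Rø.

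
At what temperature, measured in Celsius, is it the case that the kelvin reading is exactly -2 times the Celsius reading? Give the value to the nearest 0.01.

-91.05°C

Let C be the Celsius reading. The kelvin reading is K = 1·C + 273.15.
Require K = -2·C: 1·C + 273.15 = -2·C.
(3)·C = -273.15  ⇒  C = -91.05.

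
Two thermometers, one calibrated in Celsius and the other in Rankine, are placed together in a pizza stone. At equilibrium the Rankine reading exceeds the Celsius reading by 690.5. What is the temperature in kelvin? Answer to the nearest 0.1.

Let x be the Celsius reading; then the Rankine reading is 1.8·x + 491.67.
(1.8·x + 491.67) - x = 690.5  ⇒  (0.8)·x = 198.83  ⇒  x = 248.5375°C.
In kelvin: 248.5375 + 273.15 = 521.7 K.

521.7 K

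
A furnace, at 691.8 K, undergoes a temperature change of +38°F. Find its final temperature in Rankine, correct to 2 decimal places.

Initial temperature in Celsius: 691.8 - 273.15 = 418.6500°C.
The 38°F change is an interval, so only the factor 5/9 applies: +38 × 5/9 = +21.1111°C.
Final Celsius temperature: 418.6500 + 21.1111 = 439.7611°C.
In Rankine: 439.7611 × 1.8 + 491.67 = 1283.24°R.

1283.24°R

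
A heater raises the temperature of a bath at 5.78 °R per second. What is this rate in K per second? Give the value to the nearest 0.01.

3.21 K/second

The quantity depends on a temperature interval, so only the ratio of degree sizes applies; the offset between the scales is irrelevant.
A change of 1°R is a change of 5/9 K, so 5.78 × 5/9 = 3.21.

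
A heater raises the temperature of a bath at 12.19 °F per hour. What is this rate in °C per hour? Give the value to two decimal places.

Since only a temperature interval is involved, the additive offset between the scales drops out.
A change of 1°F is a change of 5/9°C, so 12.19 × 5/9 = 6.77.

6.77 °C/hour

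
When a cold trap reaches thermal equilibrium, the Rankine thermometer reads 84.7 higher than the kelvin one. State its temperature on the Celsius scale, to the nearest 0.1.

-167.3°C

Let x be the kelvin reading; then the Rankine reading is 1.8·x.
(1.8·x) - x = 84.7  ⇒  (0.8)·x = 84.7  ⇒  x = 105.8750 K.
In Celsius: 105.875 - 273.15 = -167.3°C.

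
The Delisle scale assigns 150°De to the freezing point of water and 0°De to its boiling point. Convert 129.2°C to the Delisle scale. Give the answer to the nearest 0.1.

-43.8°De

Linearly onto the Delisle scale: 150 + (129.2000 / 100) × (0 - 150) = -43.8°De.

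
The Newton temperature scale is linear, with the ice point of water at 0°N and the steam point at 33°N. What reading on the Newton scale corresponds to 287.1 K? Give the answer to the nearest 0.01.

4.60°N

First in Celsius: 287.1 - 273.15 = 13.9500°C.
Linearly onto the Newton scale: 0 + (13.9500 / 100) × (33 - 0) = 4.60°N.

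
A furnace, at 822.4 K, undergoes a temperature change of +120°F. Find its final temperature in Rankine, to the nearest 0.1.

1600.3°R

Initial temperature in Celsius: 822.4 - 273.15 = 549.2500°C.
The 120°F change is an interval, so only the factor 5/9 applies: +120 × 5/9 = +66.6667°C.
Final Celsius temperature: 549.2500 + 66.6667 = 615.9167°C.
In Rankine: 615.9167 × 1.8 + 491.67 = 1600.3°R.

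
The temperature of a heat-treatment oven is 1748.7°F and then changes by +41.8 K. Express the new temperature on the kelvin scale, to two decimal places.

Initial temperature in Celsius: (1748.7 - 32) × 5/9 = 953.7222°C.
The 41.8 K change is an interval; Kelvin and Celsius degrees are the same size, so ΔC = +41.8°C.
Final Celsius temperature: 953.7222 + 41.8000 = 995.5222°C.
In kelvin: 995.5222 + 273.15 = 1268.67 K.

1268.67 K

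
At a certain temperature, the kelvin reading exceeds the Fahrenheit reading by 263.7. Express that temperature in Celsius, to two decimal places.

-28.19°C

Let x be the Fahrenheit reading; then the kelvin reading is 5/9·x + 255.372.
(5/9·x + 255.372) - x = 263.7  ⇒  (-4/9)·x = 8.32778  ⇒  x = -18.7375°F.
In Celsius: (-18.7375 - 32) × 5/9 = -28.19°C.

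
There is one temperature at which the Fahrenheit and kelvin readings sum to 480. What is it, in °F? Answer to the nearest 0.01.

144.40°F

Let F be the Fahrenheit reading. The kelvin reading is K = 5/9·F + 255.372.
Require F + K = 480: (14/9)·F + 255.372 = 480.
F = (480 - 255.372) / (14/9) = 144.40.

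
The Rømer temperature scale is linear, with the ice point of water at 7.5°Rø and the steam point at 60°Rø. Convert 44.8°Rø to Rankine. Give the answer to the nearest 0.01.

619.56°R

Linear interpolation between the fixed points: C = (44.8 - 7.5) × 100 / (60 - 7.5) = 71.0476°C.
Then 71.0476 × 1.8 + 491.67 = 619.56°R.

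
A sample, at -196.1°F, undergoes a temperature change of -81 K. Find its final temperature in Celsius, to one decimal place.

-207.7°C

Initial temperature in Celsius: (-196.1 - 32) × 5/9 = -126.7222°C.
The 81 K change is an interval; Kelvin and Celsius degrees are the same size, so ΔC = -81°C.
Final Celsius temperature: -126.7222 - 81.0000 = -207.7222°C.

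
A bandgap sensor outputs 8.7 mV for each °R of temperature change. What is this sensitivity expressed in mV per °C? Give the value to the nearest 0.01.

15.66 mV per °C

Since only a temperature interval is involved, the additive offset between the scales drops out.
A change of 1°C is a change of 1.8°R, so per °C the value is 8.7 × 1.8 = 15.66.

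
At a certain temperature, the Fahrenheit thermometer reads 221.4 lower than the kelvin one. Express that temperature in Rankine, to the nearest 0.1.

536.1°R

Let x be the kelvin reading; then the Fahrenheit reading is 1.8·x - 459.67.
(1.8·x - 459.67) - x = -221.4  ⇒  (0.8)·x = 238.27  ⇒  x = 297.8375 K.
In Celsius: 297.8375 - 273.15 = 24.6875°C.
In Rankine: 24.6875 × 1.8 + 491.67 = 536.1°R.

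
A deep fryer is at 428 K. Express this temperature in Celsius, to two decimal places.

In Celsius: 428 - 273.15 = 154.8500°C.

154.85°C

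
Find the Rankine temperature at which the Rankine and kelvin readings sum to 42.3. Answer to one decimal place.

Let R be the Rankine reading. The kelvin reading is K = 5/9·R.
Require R + K = 42.3: (14/9)·R = 42.3.
R = (42.3) / (14/9) = 27.2.

27.2°R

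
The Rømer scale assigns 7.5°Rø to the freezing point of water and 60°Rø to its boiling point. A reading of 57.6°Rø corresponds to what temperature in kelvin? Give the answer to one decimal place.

Linear interpolation between the fixed points: C = (57.6 - 7.5) × 100 / (60 - 7.5) = 95.4286°C.
Then 95.4286 + 273.15 = 368.6 K.

368.6 K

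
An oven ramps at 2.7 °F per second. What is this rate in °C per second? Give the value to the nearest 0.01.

Since only a temperature interval is involved, the additive offset between the scales drops out.
A change of 1°F is a change of 5/9°C, so 2.7 × 5/9 = 1.50.

1.50 °C/second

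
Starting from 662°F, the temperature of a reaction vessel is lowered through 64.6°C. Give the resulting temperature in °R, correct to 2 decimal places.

1005.39°R

Initial temperature in Celsius: (662 - 32) × 5/9 = 350.0000°C.
Final Celsius temperature: 350.0000 - 64.6000 = 285.4000°C.
In Rankine: 285.4000 × 1.8 + 491.67 = 1005.39°R.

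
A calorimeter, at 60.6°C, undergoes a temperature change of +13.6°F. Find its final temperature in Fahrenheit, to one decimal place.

154.7°F

The 13.6°F change is an interval, so only the factor 5/9 applies: +13.6 × 5/9 = +7.5556°C.
Final Celsius temperature: 60.6000 + 7.5556 = 68.1556°C.
In Fahrenheit: 68.1556 × 1.8 + 32 = 154.7°F.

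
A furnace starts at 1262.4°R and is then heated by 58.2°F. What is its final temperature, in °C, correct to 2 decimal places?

460.52°C

Initial temperature in Celsius: (1262.4 - 491.67) × 5/9 = 428.1833°C.
The 58.2°F change is an interval, so only the factor 5/9 applies: +58.2 × 5/9 = +32.3333°C.
Final Celsius temperature: 428.1833 + 32.3333 = 460.5167°C.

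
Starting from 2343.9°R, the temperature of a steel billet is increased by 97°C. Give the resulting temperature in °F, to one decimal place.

2058.8°F

Initial temperature in Celsius: (2343.9 - 491.67) × 5/9 = 1029.0167°C.
Final Celsius temperature: 1029.0167 + 97.0000 = 1126.0167°C.
In Fahrenheit: 1126.0167 × 1.8 + 32 = 2058.8°F.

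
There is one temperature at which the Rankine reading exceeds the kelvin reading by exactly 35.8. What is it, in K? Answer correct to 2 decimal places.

44.75 K

Let K be the kelvin reading. The Rankine reading is R = 1.8·K.
Require R - K = 35.8: (0.8)·K = 35.8.
K = (35.8) / (0.8) = 44.75.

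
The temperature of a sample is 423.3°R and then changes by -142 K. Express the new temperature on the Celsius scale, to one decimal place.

-180.0°C

Initial temperature in Celsius: (423.3 - 491.67) × 5/9 = -37.9833°C.
The 142 K change is an interval; Kelvin and Celsius degrees are the same size, so ΔC = -142°C.
Final Celsius temperature: -37.9833 - 142.0000 = -179.9833°C.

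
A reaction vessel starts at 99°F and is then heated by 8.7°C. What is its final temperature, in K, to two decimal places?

319.07 K

Initial temperature in Celsius: (99 - 32) × 5/9 = 37.2222°C.
Final Celsius temperature: 37.2222 + 8.7000 = 45.9222°C.
In kelvin: 45.9222 + 273.15 = 319.07 K.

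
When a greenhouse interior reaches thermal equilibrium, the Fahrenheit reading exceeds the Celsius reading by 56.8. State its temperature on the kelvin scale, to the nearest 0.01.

Let x be the Celsius reading; then the Fahrenheit reading is 1.8·x + 32.
(1.8·x + 32) - x = 56.8  ⇒  (0.8)·x = 24.8  ⇒  x = 31.0000°C.
In kelvin: 31.0000 + 273.15 = 304.15 K.

304.15 K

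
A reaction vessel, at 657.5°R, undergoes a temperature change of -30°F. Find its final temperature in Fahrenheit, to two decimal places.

167.83°F

Initial temperature in Celsius: (657.5 - 491.67) × 5/9 = 92.1278°C.
The 30°F change is an interval, so only the factor 5/9 applies: -30 × 5/9 = -16.6667°C.
Final Celsius temperature: 92.1278 - 16.6667 = 75.4611°C.
In Fahrenheit: 75.4611 × 1.8 + 32 = 167.83°F.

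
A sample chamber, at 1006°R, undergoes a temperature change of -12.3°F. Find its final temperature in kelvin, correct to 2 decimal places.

Initial temperature in Celsius: (1006 - 491.67) × 5/9 = 285.7389°C.
The 12.3°F change is an interval, so only the factor 5/9 applies: -12.3 × 5/9 = -6.8333°C.
Final Celsius temperature: 285.7389 - 6.8333 = 278.9056°C.
In kelvin: 278.9056 + 273.15 = 552.06 K.

552.06 K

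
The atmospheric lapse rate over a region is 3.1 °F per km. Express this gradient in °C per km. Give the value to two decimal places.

1.72 °C/km

Since only a temperature interval is involved, the additive offset between the scales drops out.
A change of 1°F is a change of 5/9°C, so 3.1 × 5/9 = 1.72.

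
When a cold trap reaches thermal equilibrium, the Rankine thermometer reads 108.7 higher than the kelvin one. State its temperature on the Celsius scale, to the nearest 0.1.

-137.3°C

Let x be the kelvin reading; then the Rankine reading is 1.8·x.
(1.8·x) - x = 108.7  ⇒  (0.8)·x = 108.7  ⇒  x = 135.8750 K.
In Celsius: 135.875 - 273.15 = -137.3°C.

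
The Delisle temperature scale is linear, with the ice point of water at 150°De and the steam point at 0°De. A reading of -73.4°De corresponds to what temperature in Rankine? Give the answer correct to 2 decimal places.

Linear interpolation between the fixed points: C = (-73.4 - 150) × 100 / (0 - 150) = 148.9333°C.
Then 148.9333 × 1.8 + 491.67 = 759.75°R.

759.75°R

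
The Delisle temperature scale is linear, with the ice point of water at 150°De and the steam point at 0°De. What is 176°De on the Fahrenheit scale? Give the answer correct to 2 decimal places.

0.80°F

Linear interpolation between the fixed points: C = (176 - 150) × 100 / (0 - 150) = -17.3333°C.
Then -17.3333 × 1.8 + 32 = 0.80°F.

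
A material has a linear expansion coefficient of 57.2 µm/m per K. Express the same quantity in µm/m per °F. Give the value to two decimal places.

Since only a temperature interval is involved, the additive offset between the scales drops out.
A change of 1°F is a change of 5/9 K, so per °F the value is 57.2 × 5/9 = 31.78.

31.78 µm/m per °F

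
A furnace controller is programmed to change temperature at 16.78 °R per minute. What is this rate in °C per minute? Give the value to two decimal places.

The quantity depends on a temperature interval, so only the ratio of degree sizes applies; the offset between the scales is irrelevant.
A change of 1°R is a change of 5/9°C, so 16.78 × 5/9 = 9.32.

9.32 °C/minute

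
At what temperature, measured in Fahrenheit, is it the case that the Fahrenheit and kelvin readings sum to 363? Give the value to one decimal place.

Let F be the Fahrenheit reading. The kelvin reading is K = 5/9·F + 255.372.
Require F + K = 363: (14/9)·F + 255.372 = 363.
F = (363 - 255.372) / (14/9) = 69.2.

69.2°F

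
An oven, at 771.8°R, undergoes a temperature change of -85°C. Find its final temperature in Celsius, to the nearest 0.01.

Initial temperature in Celsius: (771.8 - 491.67) × 5/9 = 155.6278°C.
Final Celsius temperature: 155.6278 - 85.0000 = 70.6278°C.

70.63°C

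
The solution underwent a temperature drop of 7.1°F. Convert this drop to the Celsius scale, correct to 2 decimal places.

3.94°C

An interval of 1°F corresponds to 5/9°C.
7.1 × 5/9 = 3.94.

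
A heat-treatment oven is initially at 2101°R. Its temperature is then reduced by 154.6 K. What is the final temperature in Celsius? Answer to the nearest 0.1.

739.5°C

Initial temperature in Celsius: (2101 - 491.67) × 5/9 = 894.0722°C.
The 154.6 K change is an interval; Kelvin and Celsius degrees are the same size, so ΔC = -154.6°C.
Final Celsius temperature: 894.0722 - 154.6000 = 739.4722°C.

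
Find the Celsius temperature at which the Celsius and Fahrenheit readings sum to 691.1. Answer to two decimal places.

Let C be the Celsius reading. The Fahrenheit reading is F = 1.8·C + 32.
Require C + F = 691.1: (2.8)·C + 32 = 691.1.
C = (691.1 - 32) / (2.8) = 235.39.

235.39°C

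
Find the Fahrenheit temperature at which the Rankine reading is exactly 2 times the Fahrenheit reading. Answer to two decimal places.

Let F be the Fahrenheit reading. The Rankine reading is R = 1·F + 459.67.
Require R = 2·F: 1·F + 459.67 = 2·F.
(-1)·F = -459.67  ⇒  F = 459.67.

459.67°F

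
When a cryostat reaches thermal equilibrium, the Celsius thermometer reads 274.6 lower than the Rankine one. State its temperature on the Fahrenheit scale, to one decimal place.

-456.4°F

Let x be the Rankine reading; then the Celsius reading is 5/9·x - 273.15.
(5/9·x - 273.15) - x = -274.6  ⇒  (-4/9)·x = -1.45  ⇒  x = 3.2625°R.
In Celsius: (3.2625 - 491.67) × 5/9 = -271.3375°C.
In Fahrenheit: -271.3375 × 1.8 + 32 = -456.4°F.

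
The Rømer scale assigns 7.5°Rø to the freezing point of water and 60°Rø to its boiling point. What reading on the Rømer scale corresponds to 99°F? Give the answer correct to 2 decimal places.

27.04°Rø

First in Celsius: (99 - 32) × 5/9 = 37.2222°C.
Linearly onto the Rømer scale: 7.5 + (37.2222 / 100) × (60 - 7.5) = 27.04°Rø.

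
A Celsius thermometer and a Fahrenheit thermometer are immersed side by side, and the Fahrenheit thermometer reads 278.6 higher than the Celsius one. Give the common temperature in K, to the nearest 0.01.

581.40 K

Let x be the Celsius reading; then the Fahrenheit reading is 1.8·x + 32.
(1.8·x + 32) - x = 278.6  ⇒  (0.8)·x = 246.6  ⇒  x = 308.2500°C.
In kelvin: 308.2500 + 273.15 = 581.40 K.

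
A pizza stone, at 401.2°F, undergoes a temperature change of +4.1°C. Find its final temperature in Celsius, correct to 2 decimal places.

209.21°C

Initial temperature in Celsius: (401.2 - 32) × 5/9 = 205.1111°C.
Final Celsius temperature: 205.1111 + 4.1000 = 209.2111°C.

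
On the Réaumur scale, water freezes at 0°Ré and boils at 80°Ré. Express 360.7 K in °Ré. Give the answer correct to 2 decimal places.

70.04°Ré

First in Celsius: 360.7 - 273.15 = 87.5500°C.
Linearly onto the Réaumur scale: 0 + (87.5500 / 100) × (80 - 0) = 70.04°Ré.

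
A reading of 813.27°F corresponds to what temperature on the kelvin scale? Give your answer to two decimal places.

In Celsius: (813.27 - 32) × 5/9 = 434.0389°C.
In kelvin: 434.0389 + 273.15 = 707.19 K.

707.19 K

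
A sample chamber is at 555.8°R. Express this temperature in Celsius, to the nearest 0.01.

35.63°C

In Celsius: (555.8 - 491.67) × 5/9 = 35.6278°C.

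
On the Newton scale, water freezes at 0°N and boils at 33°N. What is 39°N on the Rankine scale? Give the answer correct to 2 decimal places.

Linear interpolation between the fixed points: C = (39 - 0) × 100 / (33 - 0) = 118.1818°C.
Then 118.1818 × 1.8 + 491.67 = 704.40°R.

704.40°R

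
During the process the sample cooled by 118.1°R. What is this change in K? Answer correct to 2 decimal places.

Only the scale ratio 5/9 matters for a change in temperature.
118.1 × 5/9 = 65.61.

65.61 K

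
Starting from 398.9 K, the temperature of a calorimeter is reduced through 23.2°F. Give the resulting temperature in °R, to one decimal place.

Initial temperature in Celsius: 398.9 - 273.15 = 125.7500°C.
The 23.2°F change is an interval, so only the factor 5/9 applies: -23.2 × 5/9 = -12.8889°C.
Final Celsius temperature: 125.7500 - 12.8889 = 112.8611°C.
In Rankine: 112.8611 × 1.8 + 491.67 = 694.8°R.

694.8°R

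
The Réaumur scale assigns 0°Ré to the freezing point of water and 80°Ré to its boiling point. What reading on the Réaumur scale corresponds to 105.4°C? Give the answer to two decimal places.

84.32°Ré

Linearly onto the Réaumur scale: 0 + (105.4000 / 100) × (80 - 0) = 84.32°Ré.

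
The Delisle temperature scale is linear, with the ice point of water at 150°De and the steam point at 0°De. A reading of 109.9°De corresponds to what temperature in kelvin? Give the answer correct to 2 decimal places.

299.88 K

Linear interpolation between the fixed points: C = (109.9 - 150) × 100 / (0 - 150) = 26.7333°C.
Then 26.7333 + 273.15 = 299.88 K.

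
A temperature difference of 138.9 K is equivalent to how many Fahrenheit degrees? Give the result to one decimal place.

250.0°F

An interval of 1 K corresponds to 1.8°F.
138.9 × 1.8 = 250.0.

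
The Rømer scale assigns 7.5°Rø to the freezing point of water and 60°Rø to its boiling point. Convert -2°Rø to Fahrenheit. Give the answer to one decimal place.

-0.6°F

Linear interpolation between the fixed points: C = (-2 - 7.5) × 100 / (60 - 7.5) = -18.0952°C.
Then -18.0952 × 1.8 + 32 = -0.6°F.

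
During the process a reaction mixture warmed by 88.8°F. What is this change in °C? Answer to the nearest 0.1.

For a temperature interval the offset drops out; only the factor 5/9 applies.
88.8 × 5/9 = 49.3.

49.3°C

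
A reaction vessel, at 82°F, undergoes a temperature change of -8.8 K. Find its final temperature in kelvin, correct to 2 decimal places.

Initial temperature in Celsius: (82 - 32) × 5/9 = 27.7778°C.
The 8.8 K change is an interval; Kelvin and Celsius degrees are the same size, so ΔC = -8.8°C.
Final Celsius temperature: 27.7778 - 8.8000 = 18.9778°C.
In kelvin: 18.9778 + 273.15 = 292.13 K.

292.13 K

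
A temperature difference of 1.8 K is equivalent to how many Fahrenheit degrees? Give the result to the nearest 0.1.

3.2°F

For a temperature interval the offset drops out; only the factor 1.8 applies.
1.8 × 1.8 = 3.2.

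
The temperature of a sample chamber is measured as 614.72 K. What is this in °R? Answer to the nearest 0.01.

In Celsius: 614.72 - 273.15 = 341.5700°C.
In Rankine: 341.5700 × 1.8 + 491.67 = 1106.50°R.

1106.50°R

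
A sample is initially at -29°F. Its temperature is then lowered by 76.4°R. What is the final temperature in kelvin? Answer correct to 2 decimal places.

Initial temperature in Celsius: (-29 - 32) × 5/9 = -33.8889°C.
The 76.4°R change is an interval, so only the factor 5/9 applies: -76.4 × 5/9 = -42.4444°C.
Final Celsius temperature: -33.8889 - 42.4444 = -76.3333°C.
In kelvin: -76.3333 + 273.15 = 196.82 K.

196.82 K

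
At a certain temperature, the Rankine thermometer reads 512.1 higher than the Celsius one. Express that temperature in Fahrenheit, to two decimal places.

Let x be the Celsius reading; then the Rankine reading is 1.8·x + 491.67.
(1.8·x + 491.67) - x = 512.1  ⇒  (0.8)·x = 20.43  ⇒  x = 25.5375°C.
In Fahrenheit: 25.5375 × 1.8 + 32 = 77.97°F.

77.97°F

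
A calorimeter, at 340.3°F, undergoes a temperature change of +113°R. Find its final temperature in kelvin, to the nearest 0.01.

Initial temperature in Celsius: (340.3 - 32) × 5/9 = 171.2778°C.
The 113°R change is an interval, so only the factor 5/9 applies: +113 × 5/9 = +62.7778°C.
Final Celsius temperature: 171.2778 + 62.7778 = 234.0556°C.
In kelvin: 234.0556 + 273.15 = 507.21 K.

507.21 K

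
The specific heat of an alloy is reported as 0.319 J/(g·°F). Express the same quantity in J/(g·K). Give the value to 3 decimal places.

0.574 J/(g·K)

Since only a temperature interval is involved, the additive offset between the scales drops out.
A change of 1 K is a change of 1.8°F, so per K the value is 0.319 × 1.8 = 0.574.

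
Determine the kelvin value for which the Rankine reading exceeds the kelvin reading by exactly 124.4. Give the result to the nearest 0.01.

Let K be the kelvin reading. The Rankine reading is R = 1.8·K.
Require R - K = 124.4: (0.8)·K = 124.4.
K = (124.4) / (0.8) = 155.50.

155.50 K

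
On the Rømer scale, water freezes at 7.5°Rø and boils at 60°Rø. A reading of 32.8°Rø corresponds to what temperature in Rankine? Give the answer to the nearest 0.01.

Linear interpolation between the fixed points: C = (32.8 - 7.5) × 100 / (60 - 7.5) = 48.1905°C.
Then 48.1905 × 1.8 + 491.67 = 578.41°R.

578.41°R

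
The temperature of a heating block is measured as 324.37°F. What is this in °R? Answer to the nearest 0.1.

In Celsius: (324.37 - 32) × 5/9 = 162.4278°C.
In Rankine: 162.4278 × 1.8 + 491.67 = 784.0°R.

784.0°R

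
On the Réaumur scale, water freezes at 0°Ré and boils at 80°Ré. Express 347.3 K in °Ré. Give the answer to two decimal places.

First in Celsius: 347.3 - 273.15 = 74.1500°C.
Linearly onto the Réaumur scale: 0 + (74.1500 / 100) × (80 - 0) = 59.32°Ré.

59.32°Ré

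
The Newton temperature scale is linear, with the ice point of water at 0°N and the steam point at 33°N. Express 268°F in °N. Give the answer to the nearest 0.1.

First in Celsius: (268 - 32) × 5/9 = 131.1111°C.
Linearly onto the Newton scale: 0 + (131.1111 / 100) × (33 - 0) = 43.3°N.

43.3°N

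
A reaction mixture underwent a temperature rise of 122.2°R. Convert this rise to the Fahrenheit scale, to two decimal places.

122.20°F

Rankine and Fahrenheit degrees are the same size, so the interval is unchanged: 122.20.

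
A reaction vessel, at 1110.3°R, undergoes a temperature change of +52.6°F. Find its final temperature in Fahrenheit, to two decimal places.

Initial temperature in Celsius: (1110.3 - 491.67) × 5/9 = 343.6833°C.
The 52.6°F change is an interval, so only the factor 5/9 applies: +52.6 × 5/9 = +29.2222°C.
Final Celsius temperature: 343.6833 + 29.2222 = 372.9056°C.
In Fahrenheit: 372.9056 × 1.8 + 32 = 703.23°F.

703.23°F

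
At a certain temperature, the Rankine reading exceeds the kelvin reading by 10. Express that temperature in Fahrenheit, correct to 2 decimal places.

Let x be the Rankine reading; then the kelvin reading is 5/9·x.
(5/9·x) - x = -10  ⇒  (-4/9)·x = -10  ⇒  x = 22.5000°R.
In Celsius: (22.5 - 491.67) × 5/9 = -260.6500°C.
In Fahrenheit: -260.6500 × 1.8 + 32 = -437.17°F.

-437.17°F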